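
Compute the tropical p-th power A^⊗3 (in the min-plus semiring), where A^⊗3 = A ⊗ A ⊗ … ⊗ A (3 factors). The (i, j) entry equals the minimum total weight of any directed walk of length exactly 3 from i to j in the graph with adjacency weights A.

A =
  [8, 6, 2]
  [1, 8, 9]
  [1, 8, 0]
A^⊗3 =
  [3, 9, 2]
  [4, 11, 3]
  [1, 7, 0]

Each entry (A^⊗3)_ij equals the minimum over all length-3 walks i = v_0 → v_1 → … → v_3 = j of Σ_t A[v_t][v_{t+1}]. For example, for (i, j) = (0, 2) we minimise over 9 possible intermediate vertex sequences; the minimum is 2, attained along the walk 0 → 2 → 2 → 2.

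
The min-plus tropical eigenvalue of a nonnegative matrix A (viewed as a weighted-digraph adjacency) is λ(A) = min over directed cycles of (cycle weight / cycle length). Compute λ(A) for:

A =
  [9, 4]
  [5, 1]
λ(A) = 1

Enumerate directed cycles and compute their means (weight / length). Sample:
  cycle 0 → 0: weight = 9, length = 1, mean = 9/1 ≈ 9.000
  cycle 1 → 1: weight = 1, length = 1, mean = 1/1 ≈ 1.000
  cycle 0 → 1 → 0: weight = 9, length = 2, mean = 9/2 ≈ 4.500
  cycle 1 → 0 → 1: weight = 9, length = 2, mean = 9/2 ≈ 4.500
Minimum mean = 1.000, attained e.g. along the cycle 1 → 1 with weight 1 and length 1. So λ(A) = 1/1 = 1.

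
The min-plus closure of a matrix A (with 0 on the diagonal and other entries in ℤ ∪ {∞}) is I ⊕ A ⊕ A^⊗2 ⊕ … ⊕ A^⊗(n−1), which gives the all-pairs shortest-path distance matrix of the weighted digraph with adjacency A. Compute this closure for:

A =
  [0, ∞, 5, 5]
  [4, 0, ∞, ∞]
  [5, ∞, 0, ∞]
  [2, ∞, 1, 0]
Closure =
  [0, ∞, 5, 5]
  [4, 0, 9, 9]
  [5, ∞, 0, 10]
  [2, ∞, 1, 0]

This is the Floyd-Warshall all-pairs shortest-path computation. For each intermediate vertex k = 0, 1, …, 3, update dist[i][j] ← min(dist[i][j], dist[i][k] + dist[k][j]). The final matrix gives, for each (i, j), the minimum total weight of any directed path from i to j (possibly empty when i = j).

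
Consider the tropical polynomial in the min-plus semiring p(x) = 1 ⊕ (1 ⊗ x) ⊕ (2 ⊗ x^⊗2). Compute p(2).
p(2) = 1

A tropical monomial a ⊗ x^⊗i evaluates to a + i · x. Evaluating each term at x = 2:
  Term 0 contributes 1 + 0 · 2 = 1
  Term 1 contributes 1 + 1 · 2 = 3
  Term 2 contributes 2 + 2 · 2 = 6
p(2) = ⊕ of these = min[1, 3, 6] = 1.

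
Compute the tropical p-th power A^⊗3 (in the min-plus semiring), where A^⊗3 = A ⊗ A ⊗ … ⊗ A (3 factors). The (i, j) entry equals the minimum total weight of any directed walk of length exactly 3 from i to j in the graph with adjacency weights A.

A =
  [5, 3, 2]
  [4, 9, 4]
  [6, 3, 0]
A^⊗3 =
  [8, 5, 2]
  [10, 7, 4]
  [6, 3, 0]

Each entry (A^⊗3)_ij equals the minimum over all length-3 walks i = v_0 → v_1 → … → v_3 = j of Σ_t A[v_t][v_{t+1}]. For example, for (i, j) = (0, 2) we minimise over 9 possible intermediate vertex sequences; the minimum is 2, attained along the walk 0 → 2 → 2 → 2.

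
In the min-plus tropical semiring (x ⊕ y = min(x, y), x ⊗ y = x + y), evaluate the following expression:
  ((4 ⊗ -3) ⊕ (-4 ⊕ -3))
((4 ⊗ -3) ⊕ (-4 ⊕ -3)) = -4

Expand innermost to outermost. Recall ⊕ takes the minimum of its arguments and ⊗ takes their sum. Working out the expression ((4 ⊗ -3) ⊕ (-4 ⊕ -3)) gives -4.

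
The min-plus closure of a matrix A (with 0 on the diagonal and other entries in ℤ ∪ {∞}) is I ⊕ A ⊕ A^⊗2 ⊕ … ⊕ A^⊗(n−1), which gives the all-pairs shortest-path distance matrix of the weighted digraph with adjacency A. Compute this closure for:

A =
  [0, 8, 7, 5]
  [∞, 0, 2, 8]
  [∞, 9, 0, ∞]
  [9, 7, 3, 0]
Closure =
  [0, 8, 7, 5]
  [17, 0, 2, 8]
  [26, 9, 0, 17]
  [9, 7, 3, 0]

This is the Floyd-Warshall all-pairs shortest-path computation. For each intermediate vertex k = 0, 1, …, 3, update dist[i][j] ← min(dist[i][j], dist[i][k] + dist[k][j]). The final matrix gives, for each (i, j), the minimum total weight of any directed path from i to j (possibly empty when i = j).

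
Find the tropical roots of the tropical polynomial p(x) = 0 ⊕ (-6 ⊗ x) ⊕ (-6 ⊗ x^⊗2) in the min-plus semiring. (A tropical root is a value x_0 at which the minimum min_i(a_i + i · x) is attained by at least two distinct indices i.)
Roots: {0, 6}

Each tropical root is a break point of the lower envelope of the lines y = a_i + i · x (there are 3 lines, with slopes 0, 1, ..., 2). Only the lines that attain the minimum somewhere contribute to roots; other lines are dominated. Here the surviving (envelope) indices are i = 2, i = 1, i = 0.
Intersections between consecutive envelope lines give the roots: for adjacent envelope indices i < j the intersection is x = (a_i − a_j) / (j − i). Reading off the sorted break points: {0, 6}.
Verification: at each break x_0, at least two indices attain the minimum of min_i(a_i + i · x_0).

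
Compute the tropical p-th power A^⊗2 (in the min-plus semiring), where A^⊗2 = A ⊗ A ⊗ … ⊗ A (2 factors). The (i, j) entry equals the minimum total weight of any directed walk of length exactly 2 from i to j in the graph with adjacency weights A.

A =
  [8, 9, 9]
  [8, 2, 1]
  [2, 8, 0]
A^⊗2 =
  [11, 11, 9]
  [3, 4, 1]
  [2, 8, 0]

Each entry (A^⊗2)_ij equals the minimum over all length-2 walks i = v_0 → v_1 → … → v_2 = j of Σ_t A[v_t][v_{t+1}]. For example, for (i, j) = (0, 2) we minimise over 3 possible intermediate vertex sequences; the minimum is 9, attained along the walk 0 → 2 → 2.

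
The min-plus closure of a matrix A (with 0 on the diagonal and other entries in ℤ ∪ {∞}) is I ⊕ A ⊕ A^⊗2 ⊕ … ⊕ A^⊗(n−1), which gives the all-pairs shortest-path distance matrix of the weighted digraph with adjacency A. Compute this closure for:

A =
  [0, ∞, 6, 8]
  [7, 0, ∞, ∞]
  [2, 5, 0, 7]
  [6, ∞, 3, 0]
Closure =
  [0, 11, 6, 8]
  [7, 0, 13, 15]
  [2, 5, 0, 7]
  [5, 8, 3, 0]

This is the Floyd-Warshall all-pairs shortest-path computation. For each intermediate vertex k = 0, 1, …, 3, update dist[i][j] ← min(dist[i][j], dist[i][k] + dist[k][j]). The final matrix gives, for each (i, j), the minimum total weight of any directed path from i to j (possibly empty when i = j).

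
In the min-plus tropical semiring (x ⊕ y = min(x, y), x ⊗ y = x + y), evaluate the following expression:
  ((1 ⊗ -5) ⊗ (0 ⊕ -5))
((1 ⊗ -5) ⊗ (0 ⊕ -5)) = -9

Expand innermost to outermost. Recall ⊕ takes the minimum of its arguments and ⊗ takes their sum. Working out the expression ((1 ⊗ -5) ⊗ (0 ⊕ -5)) gives -9.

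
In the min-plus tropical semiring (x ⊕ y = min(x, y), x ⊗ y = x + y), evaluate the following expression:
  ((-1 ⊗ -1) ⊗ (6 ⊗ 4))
((-1 ⊗ -1) ⊗ (6 ⊗ 4)) = 8

Expand innermost to outermost. Recall ⊕ takes the minimum of its arguments and ⊗ takes their sum. Working out the expression ((-1 ⊗ -1) ⊗ (6 ⊗ 4)) gives 8.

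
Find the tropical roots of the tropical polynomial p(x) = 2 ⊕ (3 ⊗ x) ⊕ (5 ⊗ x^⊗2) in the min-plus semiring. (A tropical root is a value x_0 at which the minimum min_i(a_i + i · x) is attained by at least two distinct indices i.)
Roots: {-2, -1}

Each tropical root is a break point of the lower envelope of the lines y = a_i + i · x (there are 3 lines, with slopes 0, 1, ..., 2). Only the lines that attain the minimum somewhere contribute to roots; other lines are dominated. Here the surviving (envelope) indices are i = 2, i = 1, i = 0.
Intersections between consecutive envelope lines give the roots: for adjacent envelope indices i < j the intersection is x = (a_i − a_j) / (j − i). Reading off the sorted break points: {-2, -1}.
Verification: at each break x_0, at least two indices attain the minimum of min_i(a_i + i · x_0).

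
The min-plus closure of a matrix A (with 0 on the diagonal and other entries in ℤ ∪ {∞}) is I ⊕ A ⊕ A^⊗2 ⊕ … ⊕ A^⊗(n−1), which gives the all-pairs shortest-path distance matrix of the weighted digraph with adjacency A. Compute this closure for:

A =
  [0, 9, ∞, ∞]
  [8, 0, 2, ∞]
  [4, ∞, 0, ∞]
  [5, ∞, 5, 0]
Closure =
  [0, 9, 11, ∞]
  [6, 0, 2, ∞]
  [4, 13, 0, ∞]
  [5, 14, 5, 0]

This is the Floyd-Warshall all-pairs shortest-path computation. For each intermediate vertex k = 0, 1, …, 3, update dist[i][j] ← min(dist[i][j], dist[i][k] + dist[k][j]). The final matrix gives, for each (i, j), the minimum total weight of any directed path from i to j (possibly empty when i = j).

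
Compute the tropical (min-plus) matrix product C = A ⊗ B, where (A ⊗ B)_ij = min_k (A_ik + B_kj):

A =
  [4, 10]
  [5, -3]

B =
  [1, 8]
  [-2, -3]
A ⊗ B =
  [5, 7]
  [-5, -6]

Apply the min-plus product entry-by-entry:
  C[0][0] = min over k of (A[0][0] + B[0][0] = 4 + 1 = 5, A[0][1] + B[1][0] = 10 + -2 = 8) = 5 (attained at k = 0)
  C[0][1] = min over k of (A[0][0] + B[0][1] = 4 + 8 = 12, A[0][1] + B[1][1] = 10 + -3 = 7) = 7 (attained at k = 1)
  C[1][0] = min over k of (A[1][0] + B[0][0] = 5 + 1 = 6, A[1][1] + B[1][0] = -3 + -2 = -5) = -5 (attained at k = 1)
  C[1][1] = min over k of (A[1][0] + B[0][1] = 5 + 8 = 13, A[1][1] + B[1][1] = -3 + -3 = -6) = -6 (attained at k = 1)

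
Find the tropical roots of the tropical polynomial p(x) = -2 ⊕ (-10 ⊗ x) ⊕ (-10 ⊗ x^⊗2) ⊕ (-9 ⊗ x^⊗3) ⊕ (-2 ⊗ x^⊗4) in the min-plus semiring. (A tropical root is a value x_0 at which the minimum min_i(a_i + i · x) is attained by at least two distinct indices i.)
Roots: {-7, -1, 0, 8}

Each tropical root is a break point of the lower envelope of the lines y = a_i + i · x (there are 5 lines, with slopes 0, 1, ..., 4). Only the lines that attain the minimum somewhere contribute to roots; other lines are dominated. Here the surviving (envelope) indices are i = 4, i = 3, i = 2, i = 1, i = 0.
Intersections between consecutive envelope lines give the roots: for adjacent envelope indices i < j the intersection is x = (a_i − a_j) / (j − i). Reading off the sorted break points: {-7, -1, 0, 8}.
Verification: at each break x_0, at least two indices attain the minimum of min_i(a_i + i · x_0).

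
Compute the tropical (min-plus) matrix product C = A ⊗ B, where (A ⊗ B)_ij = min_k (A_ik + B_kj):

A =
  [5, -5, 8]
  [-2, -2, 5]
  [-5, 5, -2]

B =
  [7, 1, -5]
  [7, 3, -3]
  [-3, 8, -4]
A ⊗ B =
  [2, -2, -8]
  [2, -1, -7]
  [-5, -4, -10]

Apply the min-plus product entry-by-entry:
  C[0][0] = min over k of (A[0][0] + B[0][0] = 5 + 7 = 12, A[0][1] + B[1][0] = -5 + 7 = 2, A[0][2] + B[2][0] = 8 + -3 = 5) = 2 (attained at k = 1)
  C[0][1] = min over k of (A[0][0] + B[0][1] = 5 + 1 = 6, A[0][1] + B[1][1] = -5 + 3 = -2, A[0][2] + B[2][1] = 8 + 8 = 16) = -2 (attained at k = 1)
  C[0][2] = min over k of (A[0][0] + B[0][2] = 5 + -5 = 0, A[0][1] + B[1][2] = -5 + -3 = -8, A[0][2] + B[2][2] = 8 + -4 = 4) = -8 (attained at k = 1)
  C[1][0] = min over k of (A[1][0] + B[0][0] = -2 + 7 = 5, A[1][1] + B[1][0] = -2 + 7 = 5, A[1][2] + B[2][0] = 5 + -3 = 2) = 2 (attained at k = 2)
  C[1][1] = min over k of (A[1][0] + B[0][1] = -2 + 1 = -1, A[1][1] + B[1][1] = -2 + 3 = 1, A[1][2] + B[2][1] = 5 + 8 = 13) = -1 (attained at k = 0)
  C[1][2] = min over k of (A[1][0] + B[0][2] = -2 + -5 = -7, A[1][1] + B[1][2] = -2 + -3 = -5, A[1][2] + B[2][2] = 5 + -4 = 1) = -7 (attained at k = 0)
  C[2][0] = min over k of (A[2][0] + B[0][0] = -5 + 7 = 2, A[2][1] + B[1][0] = 5 + 7 = 12, A[2][2] + B[2][0] = -2 + -3 = -5) = -5 (attained at k = 2)
  C[2][1] = min over k of (A[2][0] + B[0][1] = -5 + 1 = -4, A[2][1] + B[1][1] = 5 + 3 = 8, A[2][2] + B[2][1] = -2 + 8 = 6) = -4 (attained at k = 0)
  C[2][2] = min over k of (A[2][0] + B[0][2] = -5 + -5 = -10, A[2][1] + B[1][2] = 5 + -3 = 2, A[2][2] + B[2][2] = -2 + -4 = -6) = -10 (attained at k = 0)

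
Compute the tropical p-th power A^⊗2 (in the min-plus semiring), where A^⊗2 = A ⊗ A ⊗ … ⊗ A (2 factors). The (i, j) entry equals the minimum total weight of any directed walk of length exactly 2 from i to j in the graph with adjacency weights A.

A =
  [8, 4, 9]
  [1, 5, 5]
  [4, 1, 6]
A^⊗2 =
  [5, 9, 9]
  [6, 5, 10]
  [2, 6, 6]

Each entry (A^⊗2)_ij equals the minimum over all length-2 walks i = v_0 → v_1 → … → v_2 = j of Σ_t A[v_t][v_{t+1}]. For example, for (i, j) = (0, 2) we minimise over 3 possible intermediate vertex sequences; the minimum is 9, attained along the walk 0 → 1 → 2.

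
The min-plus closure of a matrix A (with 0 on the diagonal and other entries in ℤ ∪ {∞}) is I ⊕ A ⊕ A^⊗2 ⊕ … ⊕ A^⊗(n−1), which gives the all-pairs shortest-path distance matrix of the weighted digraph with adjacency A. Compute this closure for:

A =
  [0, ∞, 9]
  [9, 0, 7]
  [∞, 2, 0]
Closure =
  [0, 11, 9]
  [9, 0, 7]
  [11, 2, 0]

This is the Floyd-Warshall all-pairs shortest-path computation. For each intermediate vertex k = 0, 1, …, 2, update dist[i][j] ← min(dist[i][j], dist[i][k] + dist[k][j]). The final matrix gives, for each (i, j), the minimum total weight of any directed path from i to j (possibly empty when i = j).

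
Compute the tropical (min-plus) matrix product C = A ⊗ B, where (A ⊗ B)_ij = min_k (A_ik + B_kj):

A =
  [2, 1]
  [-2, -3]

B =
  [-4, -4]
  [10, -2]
A ⊗ B =
  [-2, -2]
  [-6, -6]

Apply the min-plus product entry-by-entry:
  C[0][0] = min over k of (A[0][0] + B[0][0] = 2 + -4 = -2, A[0][1] + B[1][0] = 1 + 10 = 11) = -2 (attained at k = 0)
  C[0][1] = min over k of (A[0][0] + B[0][1] = 2 + -4 = -2, A[0][1] + B[1][1] = 1 + -2 = -1) = -2 (attained at k = 0)
  C[1][0] = min over k of (A[1][0] + B[0][0] = -2 + -4 = -6, A[1][1] + B[1][0] = -3 + 10 = 7) = -6 (attained at k = 0)
  C[1][1] = min over k of (A[1][0] + B[0][1] = -2 + -4 = -6, A[1][1] + B[1][1] = -3 + -2 = -5) = -6 (attained at k = 0)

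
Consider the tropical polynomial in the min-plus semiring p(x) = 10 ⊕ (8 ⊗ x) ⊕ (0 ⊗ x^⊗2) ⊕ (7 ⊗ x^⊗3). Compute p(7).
p(7) = 10

A tropical monomial a ⊗ x^⊗i evaluates to a + i · x. Evaluating each term at x = 7:
  Term 0 contributes 10 + 0 · 7 = 10
  Term 1 contributes 8 + 1 · 7 = 15
  Term 2 contributes 0 + 2 · 7 = 14
  Term 3 contributes 7 + 3 · 7 = 28
p(7) = ⊕ of these = min[10, 15, 14, 28] = 10.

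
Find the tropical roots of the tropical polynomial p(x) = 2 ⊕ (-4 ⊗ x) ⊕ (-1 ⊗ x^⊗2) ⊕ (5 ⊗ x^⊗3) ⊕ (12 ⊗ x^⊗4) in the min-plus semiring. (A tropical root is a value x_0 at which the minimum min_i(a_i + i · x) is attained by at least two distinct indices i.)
Roots: {-7, -6, -3, 6}

Each tropical root is a break point of the lower envelope of the lines y = a_i + i · x (there are 5 lines, with slopes 0, 1, ..., 4). Only the lines that attain the minimum somewhere contribute to roots; other lines are dominated. Here the surviving (envelope) indices are i = 4, i = 3, i = 2, i = 1, i = 0.
Intersections between consecutive envelope lines give the roots: for adjacent envelope indices i < j the intersection is x = (a_i − a_j) / (j − i). Reading off the sorted break points: {-7, -6, -3, 6}.
Verification: at each break x_0, at least two indices attain the minimum of min_i(a_i + i · x_0).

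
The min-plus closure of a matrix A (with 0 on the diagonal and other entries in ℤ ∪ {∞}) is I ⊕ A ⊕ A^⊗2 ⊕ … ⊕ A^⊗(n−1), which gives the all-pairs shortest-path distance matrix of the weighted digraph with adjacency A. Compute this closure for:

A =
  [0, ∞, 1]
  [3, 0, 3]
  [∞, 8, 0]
Closure =
  [0, 9, 1]
  [3, 0, 3]
  [11, 8, 0]

This is the Floyd-Warshall all-pairs shortest-path computation. For each intermediate vertex k = 0, 1, …, 2, update dist[i][j] ← min(dist[i][j], dist[i][k] + dist[k][j]). The final matrix gives, for each (i, j), the minimum total weight of any directed path from i to j (possibly empty when i = j).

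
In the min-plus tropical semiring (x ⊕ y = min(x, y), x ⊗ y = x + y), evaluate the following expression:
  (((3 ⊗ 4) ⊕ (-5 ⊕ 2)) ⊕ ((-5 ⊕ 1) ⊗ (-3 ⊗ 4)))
(((3 ⊗ 4) ⊕ (-5 ⊕ 2)) ⊕ ((-5 ⊕ 1) ⊗ (-3 ⊗ 4))) = -5

Expand innermost to outermost. Recall ⊕ takes the minimum of its arguments and ⊗ takes their sum. Working out the expression (((3 ⊗ 4) ⊕ (-5 ⊕ 2)) ⊕ ((-5 ⊕ 1) ⊗ (-3 ⊗ 4))) gives -5.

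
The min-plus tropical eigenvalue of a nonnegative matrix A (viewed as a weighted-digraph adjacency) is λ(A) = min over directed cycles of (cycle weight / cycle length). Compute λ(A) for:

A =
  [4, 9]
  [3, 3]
λ(A) = 3

Enumerate directed cycles and compute their means (weight / length). Sample:
  cycle 0 → 0: weight = 4, length = 1, mean = 4/1 ≈ 4.000
  cycle 1 → 1: weight = 3, length = 1, mean = 3/1 ≈ 3.000
  cycle 0 → 1 → 0: weight = 12, length = 2, mean = 12/2 ≈ 6.000
  cycle 1 → 0 → 1: weight = 12, length = 2, mean = 12/2 ≈ 6.000
Minimum mean = 3.000, attained e.g. along the cycle 1 → 1 with weight 3 and length 1. So λ(A) = 3/1 = 3.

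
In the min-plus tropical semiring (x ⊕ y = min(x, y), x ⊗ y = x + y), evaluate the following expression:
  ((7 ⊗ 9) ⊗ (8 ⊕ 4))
((7 ⊗ 9) ⊗ (8 ⊕ 4)) = 20

Expand innermost to outermost. Recall ⊕ takes the minimum of its arguments and ⊗ takes their sum. Working out the expression ((7 ⊗ 9) ⊗ (8 ⊕ 4)) gives 20.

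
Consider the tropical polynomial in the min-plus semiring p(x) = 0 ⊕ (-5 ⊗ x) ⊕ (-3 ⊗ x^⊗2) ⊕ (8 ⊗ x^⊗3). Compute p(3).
p(3) = -2

A tropical monomial a ⊗ x^⊗i evaluates to a + i · x. Evaluating each term at x = 3:
  Term 0 contributes 0 + 0 · 3 = 0
  Term 1 contributes -5 + 1 · 3 = -2
  Term 2 contributes -3 + 2 · 3 = 3
  Term 3 contributes 8 + 3 · 3 = 17
p(3) = ⊕ of these = min[0, -2, 3, 17] = -2.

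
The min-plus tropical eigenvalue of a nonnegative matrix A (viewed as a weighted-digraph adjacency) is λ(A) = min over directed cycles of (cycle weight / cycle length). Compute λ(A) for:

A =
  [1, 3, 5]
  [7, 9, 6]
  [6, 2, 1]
λ(A) = 1

Enumerate directed cycles and compute their means (weight / length). Sample:
  cycle 0 → 0: weight = 1, length = 1, mean = 1/1 ≈ 1.000
  cycle 1 → 1: weight = 9, length = 1, mean = 9/1 ≈ 9.000
  cycle 2 → 2: weight = 1, length = 1, mean = 1/1 ≈ 1.000
  cycle 0 → 1 → 0: weight = 10, length = 2, mean = 10/2 ≈ 5.000
  cycle 0 → 2 → 0: weight = 11, length = 2, mean = 11/2 ≈ 5.500
  cycle 1 → 0 → 1: weight = 10, length = 2, mean = 10/2 ≈ 5.000
Minimum mean = 1.000, attained e.g. along the cycle 0 → 0 with weight 1 and length 1. So λ(A) = 1/1 = 1.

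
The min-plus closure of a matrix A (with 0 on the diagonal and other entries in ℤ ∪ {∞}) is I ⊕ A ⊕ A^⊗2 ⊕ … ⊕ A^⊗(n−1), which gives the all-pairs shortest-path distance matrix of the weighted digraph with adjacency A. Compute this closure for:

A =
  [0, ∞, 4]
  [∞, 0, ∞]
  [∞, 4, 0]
Closure =
  [0, 8, 4]
  [∞, 0, ∞]
  [∞, 4, 0]

This is the Floyd-Warshall all-pairs shortest-path computation. For each intermediate vertex k = 0, 1, …, 2, update dist[i][j] ← min(dist[i][j], dist[i][k] + dist[k][j]). The final matrix gives, for each (i, j), the minimum total weight of any directed path from i to j (possibly empty when i = j).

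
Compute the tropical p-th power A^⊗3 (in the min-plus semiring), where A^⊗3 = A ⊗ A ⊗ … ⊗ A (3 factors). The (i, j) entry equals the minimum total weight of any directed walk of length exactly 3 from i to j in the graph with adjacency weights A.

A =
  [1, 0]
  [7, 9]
A^⊗3 =
  [3, 2]
  [9, 8]

Each entry (A^⊗3)_ij equals the minimum over all length-3 walks i = v_0 → v_1 → … → v_3 = j of Σ_t A[v_t][v_{t+1}]. For example, for (i, j) = (0, 1) we minimise over 4 possible intermediate vertex sequences; the minimum is 2, attained along the walk 0 → 0 → 0 → 1.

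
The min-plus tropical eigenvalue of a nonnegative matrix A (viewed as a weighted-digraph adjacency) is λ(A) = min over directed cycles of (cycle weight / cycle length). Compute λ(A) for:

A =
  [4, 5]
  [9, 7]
λ(A) = 4

Enumerate directed cycles and compute their means (weight / length). Sample:
  cycle 0 → 0: weight = 4, length = 1, mean = 4/1 ≈ 4.000
  cycle 1 → 1: weight = 7, length = 1, mean = 7/1 ≈ 7.000
  cycle 0 → 1 → 0: weight = 14, length = 2, mean = 14/2 ≈ 7.000
  cycle 1 → 0 → 1: weight = 14, length = 2, mean = 14/2 ≈ 7.000
Minimum mean = 4.000, attained e.g. along the cycle 0 → 0 with weight 4 and length 1. So λ(A) = 4/1 = 4.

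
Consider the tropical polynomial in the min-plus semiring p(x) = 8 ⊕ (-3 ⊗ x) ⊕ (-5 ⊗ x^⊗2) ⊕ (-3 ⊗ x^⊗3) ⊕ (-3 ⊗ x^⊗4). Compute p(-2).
p(-2) = -11

A tropical monomial a ⊗ x^⊗i evaluates to a + i · x. Evaluating each term at x = -2:
  Term 0 contributes 8 + 0 · -2 = 8
  Term 1 contributes -3 + 1 · -2 = -5
  Term 2 contributes -5 + 2 · -2 = -9
  Term 3 contributes -3 + 3 · -2 = -9
  Term 4 contributes -3 + 4 · -2 = -11
p(-2) = ⊕ of these = min[8, -5, -9, -9, -11] = -11.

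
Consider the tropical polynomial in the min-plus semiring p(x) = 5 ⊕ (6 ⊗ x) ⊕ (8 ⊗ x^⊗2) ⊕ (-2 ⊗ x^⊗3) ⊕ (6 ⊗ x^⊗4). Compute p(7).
p(7) = 5

A tropical monomial a ⊗ x^⊗i evaluates to a + i · x. Evaluating each term at x = 7:
  Term 0 contributes 5 + 0 · 7 = 5
  Term 1 contributes 6 + 1 · 7 = 13
  Term 2 contributes 8 + 2 · 7 = 22
  Term 3 contributes -2 + 3 · 7 = 19
  Term 4 contributes 6 + 4 · 7 = 34
p(7) = ⊕ of these = min[5, 13, 22, 19, 34] = 5.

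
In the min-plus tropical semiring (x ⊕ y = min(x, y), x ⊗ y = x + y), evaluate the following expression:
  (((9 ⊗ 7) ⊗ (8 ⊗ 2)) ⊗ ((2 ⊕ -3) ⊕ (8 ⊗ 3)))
(((9 ⊗ 7) ⊗ (8 ⊗ 2)) ⊗ ((2 ⊕ -3) ⊕ (8 ⊗ 3))) = 23

Expand innermost to outermost. Recall ⊕ takes the minimum of its arguments and ⊗ takes their sum. Working out the expression (((9 ⊗ 7) ⊗ (8 ⊗ 2)) ⊗ ((2 ⊕ -3) ⊕ (8 ⊗ 3))) gives 23.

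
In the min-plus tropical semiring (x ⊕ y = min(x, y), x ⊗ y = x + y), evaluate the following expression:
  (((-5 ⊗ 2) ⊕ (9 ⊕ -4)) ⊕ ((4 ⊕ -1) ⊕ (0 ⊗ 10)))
(((-5 ⊗ 2) ⊕ (9 ⊕ -4)) ⊕ ((4 ⊕ -1) ⊕ (0 ⊗ 10))) = -4

Expand innermost to outermost. Recall ⊕ takes the minimum of its arguments and ⊗ takes their sum. Working out the expression (((-5 ⊗ 2) ⊕ (9 ⊕ -4)) ⊕ ((4 ⊕ -1) ⊕ (0 ⊗ 10))) gives -4.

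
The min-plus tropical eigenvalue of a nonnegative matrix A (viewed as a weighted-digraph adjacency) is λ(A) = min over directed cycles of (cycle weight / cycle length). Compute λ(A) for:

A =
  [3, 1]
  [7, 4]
λ(A) = 3

Enumerate directed cycles and compute their means (weight / length). Sample:
  cycle 0 → 0: weight = 3, length = 1, mean = 3/1 ≈ 3.000
  cycle 1 → 1: weight = 4, length = 1, mean = 4/1 ≈ 4.000
  cycle 0 → 1 → 0: weight = 8, length = 2, mean = 8/2 ≈ 4.000
  cycle 1 → 0 → 1: weight = 8, length = 2, mean = 8/2 ≈ 4.000
Minimum mean = 3.000, attained e.g. along the cycle 0 → 0 with weight 3 and length 1. So λ(A) = 3/1 = 3.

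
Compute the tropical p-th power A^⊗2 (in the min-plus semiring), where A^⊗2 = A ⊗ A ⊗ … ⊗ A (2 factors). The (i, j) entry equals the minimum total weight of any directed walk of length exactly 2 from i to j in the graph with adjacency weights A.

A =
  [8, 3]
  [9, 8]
A^⊗2 =
  [12, 11]
  [17, 12]

Each entry (A^⊗2)_ij equals the minimum over all length-2 walks i = v_0 → v_1 → … → v_2 = j of Σ_t A[v_t][v_{t+1}]. For example, for (i, j) = (0, 1) we minimise over 2 possible intermediate vertex sequences; the minimum is 11, attained along the walk 0 → 0 → 1.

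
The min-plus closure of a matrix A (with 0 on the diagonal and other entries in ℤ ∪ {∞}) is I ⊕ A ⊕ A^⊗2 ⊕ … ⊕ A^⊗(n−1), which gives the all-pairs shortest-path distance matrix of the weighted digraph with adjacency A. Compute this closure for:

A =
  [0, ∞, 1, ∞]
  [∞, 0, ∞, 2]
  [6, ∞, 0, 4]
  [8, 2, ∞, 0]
Closure =
  [0, 7, 1, 5]
  [10, 0, 11, 2]
  [6, 6, 0, 4]
  [8, 2, 9, 0]

This is the Floyd-Warshall all-pairs shortest-path computation. For each intermediate vertex k = 0, 1, …, 3, update dist[i][j] ← min(dist[i][j], dist[i][k] + dist[k][j]). The final matrix gives, for each (i, j), the minimum total weight of any directed path from i to j (possibly empty when i = j).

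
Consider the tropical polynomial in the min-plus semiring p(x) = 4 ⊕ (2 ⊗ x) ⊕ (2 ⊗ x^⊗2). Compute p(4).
p(4) = 4

A tropical monomial a ⊗ x^⊗i evaluates to a + i · x. Evaluating each term at x = 4:
  Term 0 contributes 4 + 0 · 4 = 4
  Term 1 contributes 2 + 1 · 4 = 6
  Term 2 contributes 2 + 2 · 4 = 10
p(4) = ⊕ of these = min[4, 6, 10] = 4.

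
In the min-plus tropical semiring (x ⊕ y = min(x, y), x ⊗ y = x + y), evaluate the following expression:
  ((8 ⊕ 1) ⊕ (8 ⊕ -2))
((8 ⊕ 1) ⊕ (8 ⊕ -2)) = -2

Expand innermost to outermost. Recall ⊕ takes the minimum of its arguments and ⊗ takes their sum. Working out the expression ((8 ⊕ 1) ⊕ (8 ⊕ -2)) gives -2.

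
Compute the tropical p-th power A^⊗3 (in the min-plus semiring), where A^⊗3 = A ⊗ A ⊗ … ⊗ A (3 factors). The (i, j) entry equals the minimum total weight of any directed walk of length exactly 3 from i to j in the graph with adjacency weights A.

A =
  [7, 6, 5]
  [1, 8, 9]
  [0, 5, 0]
A^⊗3 =
  [5, 10, 5]
  [6, 11, 6]
  [0, 5, 0]

Each entry (A^⊗3)_ij equals the minimum over all length-3 walks i = v_0 → v_1 → … → v_3 = j of Σ_t A[v_t][v_{t+1}]. For example, for (i, j) = (0, 2) we minimise over 9 possible intermediate vertex sequences; the minimum is 5, attained along the walk 0 → 2 → 2 → 2.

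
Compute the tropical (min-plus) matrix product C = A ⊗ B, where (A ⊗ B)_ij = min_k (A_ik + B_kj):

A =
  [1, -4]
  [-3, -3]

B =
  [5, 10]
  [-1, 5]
A ⊗ B =
  [-5, 1]
  [-4, 2]

Apply the min-plus product entry-by-entry:
  C[0][0] = min over k of (A[0][0] + B[0][0] = 1 + 5 = 6, A[0][1] + B[1][0] = -4 + -1 = -5) = -5 (attained at k = 1)
  C[0][1] = min over k of (A[0][0] + B[0][1] = 1 + 10 = 11, A[0][1] + B[1][1] = -4 + 5 = 1) = 1 (attained at k = 1)
  C[1][0] = min over k of (A[1][0] + B[0][0] = -3 + 5 = 2, A[1][1] + B[1][0] = -3 + -1 = -4) = -4 (attained at k = 1)
  C[1][1] = min over k of (A[1][0] + B[0][1] = -3 + 10 = 7, A[1][1] + B[1][1] = -3 + 5 = 2) = 2 (attained at k = 1)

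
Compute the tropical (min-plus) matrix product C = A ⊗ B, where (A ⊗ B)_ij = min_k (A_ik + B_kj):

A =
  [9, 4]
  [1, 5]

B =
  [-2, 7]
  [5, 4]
A ⊗ B =
  [7, 8]
  [-1, 8]

Apply the min-plus product entry-by-entry:
  C[0][0] = min over k of (A[0][0] + B[0][0] = 9 + -2 = 7, A[0][1] + B[1][0] = 4 + 5 = 9) = 7 (attained at k = 0)
  C[0][1] = min over k of (A[0][0] + B[0][1] = 9 + 7 = 16, A[0][1] + B[1][1] = 4 + 4 = 8) = 8 (attained at k = 1)
  C[1][0] = min over k of (A[1][0] + B[0][0] = 1 + -2 = -1, A[1][1] + B[1][0] = 5 + 5 = 10) = -1 (attained at k = 0)
  C[1][1] = min over k of (A[1][0] + B[0][1] = 1 + 7 = 8, A[1][1] + B[1][1] = 5 + 4 = 9) = 8 (attained at k = 0)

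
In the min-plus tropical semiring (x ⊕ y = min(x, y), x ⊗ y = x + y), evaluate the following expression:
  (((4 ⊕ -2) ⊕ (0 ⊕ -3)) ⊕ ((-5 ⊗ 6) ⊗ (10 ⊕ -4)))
(((4 ⊕ -2) ⊕ (0 ⊕ -3)) ⊕ ((-5 ⊗ 6) ⊗ (10 ⊕ -4))) = -3

Expand innermost to outermost. Recall ⊕ takes the minimum of its arguments and ⊗ takes their sum. Working out the expression (((4 ⊕ -2) ⊕ (0 ⊕ -3)) ⊕ ((-5 ⊗ 6) ⊗ (10 ⊕ -4))) gives -3.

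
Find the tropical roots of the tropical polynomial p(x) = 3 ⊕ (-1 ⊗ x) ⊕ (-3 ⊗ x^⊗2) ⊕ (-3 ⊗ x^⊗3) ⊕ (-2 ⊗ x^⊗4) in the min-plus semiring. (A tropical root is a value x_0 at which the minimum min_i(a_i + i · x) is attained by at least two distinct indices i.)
Roots: {-1, 0, 2, 4}

Each tropical root is a break point of the lower envelope of the lines y = a_i + i · x (there are 5 lines, with slopes 0, 1, ..., 4). Only the lines that attain the minimum somewhere contribute to roots; other lines are dominated. Here the surviving (envelope) indices are i = 4, i = 3, i = 2, i = 1, i = 0.
Intersections between consecutive envelope lines give the roots: for adjacent envelope indices i < j the intersection is x = (a_i − a_j) / (j − i). Reading off the sorted break points: {-1, 0, 2, 4}.
Verification: at each break x_0, at least two indices attain the minimum of min_i(a_i + i · x_0).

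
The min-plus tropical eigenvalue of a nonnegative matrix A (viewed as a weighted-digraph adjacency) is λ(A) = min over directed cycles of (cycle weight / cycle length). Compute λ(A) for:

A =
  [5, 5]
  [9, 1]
λ(A) = 1

Enumerate directed cycles and compute their means (weight / length). Sample:
  cycle 0 → 0: weight = 5, length = 1, mean = 5/1 ≈ 5.000
  cycle 1 → 1: weight = 1, length = 1, mean = 1/1 ≈ 1.000
  cycle 0 → 1 → 0: weight = 14, length = 2, mean = 14/2 ≈ 7.000
  cycle 1 → 0 → 1: weight = 14, length = 2, mean = 14/2 ≈ 7.000
Minimum mean = 1.000, attained e.g. along the cycle 1 → 1 with weight 1 and length 1. So λ(A) = 1/1 = 1.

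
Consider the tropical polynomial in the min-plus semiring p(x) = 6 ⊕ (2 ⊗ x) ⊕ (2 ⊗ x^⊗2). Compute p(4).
p(4) = 6

A tropical monomial a ⊗ x^⊗i evaluates to a + i · x. Evaluating each term at x = 4:
  Term 0 contributes 6 + 0 · 4 = 6
  Term 1 contributes 2 + 1 · 4 = 6
  Term 2 contributes 2 + 2 · 4 = 10
p(4) = ⊕ of these = min[6, 6, 10] = 6.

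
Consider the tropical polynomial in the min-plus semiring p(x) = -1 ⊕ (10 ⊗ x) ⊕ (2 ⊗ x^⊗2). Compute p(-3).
p(-3) = -4

A tropical monomial a ⊗ x^⊗i evaluates to a + i · x. Evaluating each term at x = -3:
  Term 0 contributes -1 + 0 · -3 = -1
  Term 1 contributes 10 + 1 · -3 = 7
  Term 2 contributes 2 + 2 · -3 = -4
p(-3) = ⊕ of these = min[-1, 7, -4] = -4.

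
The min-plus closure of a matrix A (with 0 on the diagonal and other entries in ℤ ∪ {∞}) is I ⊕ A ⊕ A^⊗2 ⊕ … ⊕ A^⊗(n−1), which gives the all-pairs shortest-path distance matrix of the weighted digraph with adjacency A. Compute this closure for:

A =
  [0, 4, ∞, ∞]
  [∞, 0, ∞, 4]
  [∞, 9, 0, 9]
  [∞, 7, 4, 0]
Closure =
  [0, 4, 12, 8]
  [∞, 0, 8, 4]
  [∞, 9, 0, 9]
  [∞, 7, 4, 0]

This is the Floyd-Warshall all-pairs shortest-path computation. For each intermediate vertex k = 0, 1, …, 3, update dist[i][j] ← min(dist[i][j], dist[i][k] + dist[k][j]). The final matrix gives, for each (i, j), the minimum total weight of any directed path from i to j (possibly empty when i = j).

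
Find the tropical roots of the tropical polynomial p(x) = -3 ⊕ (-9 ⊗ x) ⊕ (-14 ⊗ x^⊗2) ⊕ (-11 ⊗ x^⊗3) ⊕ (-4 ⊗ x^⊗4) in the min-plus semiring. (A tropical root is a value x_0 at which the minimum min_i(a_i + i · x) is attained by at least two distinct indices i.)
Roots: {-7, -3, 5, 6}

Each tropical root is a break point of the lower envelope of the lines y = a_i + i · x (there are 5 lines, with slopes 0, 1, ..., 4). Only the lines that attain the minimum somewhere contribute to roots; other lines are dominated. Here the surviving (envelope) indices are i = 4, i = 3, i = 2, i = 1, i = 0.
Intersections between consecutive envelope lines give the roots: for adjacent envelope indices i < j the intersection is x = (a_i − a_j) / (j − i). Reading off the sorted break points: {-7, -3, 5, 6}.
Verification: at each break x_0, at least two indices attain the minimum of min_i(a_i + i · x_0).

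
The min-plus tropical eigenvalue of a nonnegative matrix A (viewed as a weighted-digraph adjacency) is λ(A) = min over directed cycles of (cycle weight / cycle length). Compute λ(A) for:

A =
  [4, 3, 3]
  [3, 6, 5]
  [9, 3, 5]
λ(A) = 3

Enumerate directed cycles and compute their means (weight / length). Sample:
  cycle 0 → 0: weight = 4, length = 1, mean = 4/1 ≈ 4.000
  cycle 1 → 1: weight = 6, length = 1, mean = 6/1 ≈ 6.000
  cycle 2 → 2: weight = 5, length = 1, mean = 5/1 ≈ 5.000
  cycle 0 → 1 → 0: weight = 6, length = 2, mean = 6/2 ≈ 3.000
  cycle 0 → 2 → 0: weight = 12, length = 2, mean = 12/2 ≈ 6.000
  cycle 1 → 0 → 1: weight = 6, length = 2, mean = 6/2 ≈ 3.000
Minimum mean = 3.000, attained e.g. along the cycle 0 → 1 → 0 with weight 6 and length 2. So λ(A) = 6/2 = 3.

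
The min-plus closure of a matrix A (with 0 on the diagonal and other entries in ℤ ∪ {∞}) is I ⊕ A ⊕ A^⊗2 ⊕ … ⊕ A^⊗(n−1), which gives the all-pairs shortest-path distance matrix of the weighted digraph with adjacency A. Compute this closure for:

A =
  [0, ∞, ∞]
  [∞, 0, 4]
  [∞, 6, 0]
Closure =
  [0, ∞, ∞]
  [∞, 0, 4]
  [∞, 6, 0]

This is the Floyd-Warshall all-pairs shortest-path computation. For each intermediate vertex k = 0, 1, …, 2, update dist[i][j] ← min(dist[i][j], dist[i][k] + dist[k][j]). The final matrix gives, for each (i, j), the minimum total weight of any directed path from i to j (possibly empty when i = j).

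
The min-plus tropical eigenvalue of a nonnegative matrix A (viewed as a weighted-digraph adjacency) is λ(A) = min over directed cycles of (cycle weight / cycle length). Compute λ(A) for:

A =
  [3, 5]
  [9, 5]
λ(A) = 3

Enumerate directed cycles and compute their means (weight / length). Sample:
  cycle 0 → 0: weight = 3, length = 1, mean = 3/1 ≈ 3.000
  cycle 1 → 1: weight = 5, length = 1, mean = 5/1 ≈ 5.000
  cycle 0 → 1 → 0: weight = 14, length = 2, mean = 14/2 ≈ 7.000
  cycle 1 → 0 → 1: weight = 14, length = 2, mean = 14/2 ≈ 7.000
Minimum mean = 3.000, attained e.g. along the cycle 0 → 0 with weight 3 and length 1. So λ(A) = 3/1 = 3.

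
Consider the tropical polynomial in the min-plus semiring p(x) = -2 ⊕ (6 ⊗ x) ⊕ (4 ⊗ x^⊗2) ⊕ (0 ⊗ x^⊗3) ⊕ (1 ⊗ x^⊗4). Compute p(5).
p(5) = -2

A tropical monomial a ⊗ x^⊗i evaluates to a + i · x. Evaluating each term at x = 5:
  Term 0 contributes -2 + 0 · 5 = -2
  Term 1 contributes 6 + 1 · 5 = 11
  Term 2 contributes 4 + 2 · 5 = 14
  Term 3 contributes 0 + 3 · 5 = 15
  Term 4 contributes 1 + 4 · 5 = 21
p(5) = ⊕ of these = min[-2, 11, 14, 15, 21] = -2.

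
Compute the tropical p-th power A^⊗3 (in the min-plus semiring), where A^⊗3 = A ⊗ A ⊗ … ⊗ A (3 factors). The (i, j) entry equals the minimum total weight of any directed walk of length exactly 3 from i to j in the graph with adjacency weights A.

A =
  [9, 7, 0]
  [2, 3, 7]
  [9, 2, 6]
A^⊗3 =
  [4, 5, 9]
  [8, 4, 5]
  [7, 8, 4]

Each entry (A^⊗3)_ij equals the minimum over all length-3 walks i = v_0 → v_1 → … → v_3 = j of Σ_t A[v_t][v_{t+1}]. For example, for (i, j) = (0, 2) we minimise over 9 possible intermediate vertex sequences; the minimum is 9, attained along the walk 0 → 1 → 0 → 2.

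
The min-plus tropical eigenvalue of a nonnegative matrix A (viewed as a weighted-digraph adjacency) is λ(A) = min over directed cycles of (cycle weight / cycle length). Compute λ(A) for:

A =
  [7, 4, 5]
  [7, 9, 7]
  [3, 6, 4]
λ(A) = 4

Enumerate directed cycles and compute their means (weight / length). Sample:
  cycle 0 → 0: weight = 7, length = 1, mean = 7/1 ≈ 7.000
  cycle 1 → 1: weight = 9, length = 1, mean = 9/1 ≈ 9.000
  cycle 2 → 2: weight = 4, length = 1, mean = 4/1 ≈ 4.000
  cycle 0 → 1 → 0: weight = 11, length = 2, mean = 11/2 ≈ 5.500
  cycle 0 → 2 → 0: weight = 8, length = 2, mean = 8/2 ≈ 4.000
  cycle 1 → 0 → 1: weight = 11, length = 2, mean = 11/2 ≈ 5.500
Minimum mean = 4.000, attained e.g. along the cycle 2 → 2 with weight 4 and length 1. So λ(A) = 4/1 = 4.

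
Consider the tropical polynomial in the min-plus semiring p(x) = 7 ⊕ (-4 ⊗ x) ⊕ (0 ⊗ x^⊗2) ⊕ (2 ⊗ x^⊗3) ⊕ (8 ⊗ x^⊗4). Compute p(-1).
p(-1) = -5

A tropical monomial a ⊗ x^⊗i evaluates to a + i · x. Evaluating each term at x = -1:
  Term 0 contributes 7 + 0 · -1 = 7
  Term 1 contributes -4 + 1 · -1 = -5
  Term 2 contributes 0 + 2 · -1 = -2
  Term 3 contributes 2 + 3 · -1 = -1
  Term 4 contributes 8 + 4 · -1 = 4
p(-1) = ⊕ of these = min[7, -5, -2, -1, 4] = -5.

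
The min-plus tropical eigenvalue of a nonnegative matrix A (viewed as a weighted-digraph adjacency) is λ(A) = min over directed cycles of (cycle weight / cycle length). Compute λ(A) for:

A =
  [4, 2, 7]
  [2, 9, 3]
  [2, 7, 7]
λ(A) = 2

Enumerate directed cycles and compute their means (weight / length). Sample:
  cycle 0 → 0: weight = 4, length = 1, mean = 4/1 ≈ 4.000
  cycle 1 → 1: weight = 9, length = 1, mean = 9/1 ≈ 9.000
  cycle 2 → 2: weight = 7, length = 1, mean = 7/1 ≈ 7.000
  cycle 0 → 1 → 0: weight = 4, length = 2, mean = 4/2 ≈ 2.000
  cycle 0 → 2 → 0: weight = 9, length = 2, mean = 9/2 ≈ 4.500
  cycle 1 → 0 → 1: weight = 4, length = 2, mean = 4/2 ≈ 2.000
Minimum mean = 2.000, attained e.g. along the cycle 0 → 1 → 0 with weight 4 and length 2. So λ(A) = 4/2 = 2.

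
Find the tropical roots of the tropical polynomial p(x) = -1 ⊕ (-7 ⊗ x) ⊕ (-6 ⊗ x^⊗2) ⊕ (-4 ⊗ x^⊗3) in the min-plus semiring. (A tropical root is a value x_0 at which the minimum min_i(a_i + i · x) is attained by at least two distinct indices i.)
Roots: {-2, -1, 6}

Each tropical root is a break point of the lower envelope of the lines y = a_i + i · x (there are 4 lines, with slopes 0, 1, ..., 3). Only the lines that attain the minimum somewhere contribute to roots; other lines are dominated. Here the surviving (envelope) indices are i = 3, i = 2, i = 1, i = 0.
Intersections between consecutive envelope lines give the roots: for adjacent envelope indices i < j the intersection is x = (a_i − a_j) / (j − i). Reading off the sorted break points: {-2, -1, 6}.
Verification: at each break x_0, at least two indices attain the minimum of min_i(a_i + i · x_0).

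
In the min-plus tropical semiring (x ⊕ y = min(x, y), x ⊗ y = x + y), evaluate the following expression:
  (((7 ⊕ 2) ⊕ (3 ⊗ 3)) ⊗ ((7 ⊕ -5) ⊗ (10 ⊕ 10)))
(((7 ⊕ 2) ⊕ (3 ⊗ 3)) ⊗ ((7 ⊕ -5) ⊗ (10 ⊕ 10))) = 7

Expand innermost to outermost. Recall ⊕ takes the minimum of its arguments and ⊗ takes their sum. Working out the expression (((7 ⊕ 2) ⊕ (3 ⊗ 3)) ⊗ ((7 ⊕ -5) ⊗ (10 ⊕ 10))) gives 7.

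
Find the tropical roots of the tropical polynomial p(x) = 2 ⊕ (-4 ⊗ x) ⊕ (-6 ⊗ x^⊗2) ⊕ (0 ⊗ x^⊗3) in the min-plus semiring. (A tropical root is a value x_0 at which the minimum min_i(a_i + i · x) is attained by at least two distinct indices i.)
Roots: {-6, 2, 6}

Each tropical root is a break point of the lower envelope of the lines y = a_i + i · x (there are 4 lines, with slopes 0, 1, ..., 3). Only the lines that attain the minimum somewhere contribute to roots; other lines are dominated. Here the surviving (envelope) indices are i = 3, i = 2, i = 1, i = 0.
Intersections between consecutive envelope lines give the roots: for adjacent envelope indices i < j the intersection is x = (a_i − a_j) / (j − i). Reading off the sorted break points: {-6, 2, 6}.
Verification: at each break x_0, at least two indices attain the minimum of min_i(a_i + i · x_0).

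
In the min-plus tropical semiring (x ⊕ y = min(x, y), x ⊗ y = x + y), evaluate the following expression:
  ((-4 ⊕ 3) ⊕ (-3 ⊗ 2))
((-4 ⊕ 3) ⊕ (-3 ⊗ 2)) = -4

Expand innermost to outermost. Recall ⊕ takes the minimum of its arguments and ⊗ takes their sum. Working out the expression ((-4 ⊕ 3) ⊕ (-3 ⊗ 2)) gives -4.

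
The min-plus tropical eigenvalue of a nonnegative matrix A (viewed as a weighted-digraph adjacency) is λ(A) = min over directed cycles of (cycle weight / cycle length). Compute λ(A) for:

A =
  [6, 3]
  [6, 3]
λ(A) = 3

Enumerate directed cycles and compute their means (weight / length). Sample:
  cycle 0 → 0: weight = 6, length = 1, mean = 6/1 ≈ 6.000
  cycle 1 → 1: weight = 3, length = 1, mean = 3/1 ≈ 3.000
  cycle 0 → 1 → 0: weight = 9, length = 2, mean = 9/2 ≈ 4.500
  cycle 1 → 0 → 1: weight = 9, length = 2, mean = 9/2 ≈ 4.500
Minimum mean = 3.000, attained e.g. along the cycle 1 → 1 with weight 3 and length 1. So λ(A) = 3/1 = 3.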